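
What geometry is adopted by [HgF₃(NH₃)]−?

tetrahedral

Ligand charges: each fluoride is −1; ammonia is neutral. With an overall charge of −1 the mercury centre must be in the +2 oxidation state.
Mercury is a group-12 element; Hg(II) is therefore d¹⁰.
With 4 monodentate ligands the coordination number is 4.
A d¹⁰ ion has no crystal-field stabilisation preference between square planar and tetrahedral, so four ligands adopt the sterically favoured tetrahedral geometry.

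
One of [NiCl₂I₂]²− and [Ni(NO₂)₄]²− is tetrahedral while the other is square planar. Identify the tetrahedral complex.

For [NiCl₂I₂]²−: Summing ligand charges against the −2 overall charge gives an oxidation state of +2 for nickel. Group 10 minus oxidation state 2 gives a d⁸ configuration. Chloride and iodide are weak-field ligands. With weak-field ligands the CFSE gain from square planar is small, so a 3d d⁸ ion takes the sterically preferred tetrahedral geometry. → tetrahedral.
For [Ni(NO₂)₄]²−: Each nitro (N-bound nitrite) is −1; balancing the −2 overall charge requires Ni(II). Ni sits in group 10, so the d-electron count is 10 − 2 = 8. Nitro (N-bound nitrite) is a strong-field ligand (high in the spectrochemical series). A 3d d⁸ ion with strong-field ligands gains enough CFSE to favour square planar over tetrahedral. → square planar.

[NiCl₂I₂]²−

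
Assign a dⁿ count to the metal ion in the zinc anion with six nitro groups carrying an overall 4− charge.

d¹⁰

Summing ligand charges against the −4 overall charge gives an oxidation state of +2 for zinc.
Zinc is a group-12 element; Zn(II) is therefore d¹⁰.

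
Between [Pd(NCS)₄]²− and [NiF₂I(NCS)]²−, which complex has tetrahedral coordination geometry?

For [Pd(NCS)₄]²−: Summing ligand charges against the −2 overall charge gives an oxidation state of +2 for palladium. Palladium is a group-10 element; Pd(II) is therefore d⁸. A 4d d⁸ ion has a large crystal-field splitting; square planar leaves the high-energy d_{x²−y²} orbital empty and maximises CFSE. → square planar.
For [NiF₂I(NCS)]²−: Each fluoride is −1; each iodide is −1; each isothiocyanate is −1; balancing the −2 overall charge requires Ni(II). Ni sits in group 10, so the d-electron count is 10 − 2 = 8. Fluoride, iodide, and isothiocyanate are weak-field ligands. With weak-field ligands the CFSE gain from square planar is small, so a 3d d⁸ ion takes the sterically preferred tetrahedral geometry. → tetrahedral.

[NiF₂I(NCS)]²−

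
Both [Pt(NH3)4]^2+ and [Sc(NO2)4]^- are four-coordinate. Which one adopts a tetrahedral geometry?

For [Pt(NH3)4]^2+: Summing ligand charges against the +2 overall charge gives an oxidation state of +2 for platinum. Platinum is a group-10 element; Pt(II) is therefore d⁸. A 5d d⁸ ion has a large crystal-field splitting; square planar leaves the high-energy d_{x²−y²} orbital empty and maximises CFSE. → square planar.
For [Sc(NO2)4]^-: Each nitro (N-bound nitrite) is −1; balancing the −1 overall charge requires Sc(III). Sc sits in group 3, so the d-electron count is 3 − 3 = 0. A d⁰ ion has no crystal-field stabilisation preference between square planar and tetrahedral, so four ligands adopt the sterically favoured tetrahedral geometry. → tetrahedral.

[Sc(NO2)4]^-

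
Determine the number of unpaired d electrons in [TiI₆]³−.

Ligand charges: each iodide is −1. With an overall charge of −3 the titanium centre must be in the +3 oxidation state.
Ti sits in group 4, so the d-electron count is 4 − 3 = 1.
In an octahedral field the d¹ configuration is t₂g¹e_g⁰ (only one arrangement possible), giving 1 unpaired electron.

1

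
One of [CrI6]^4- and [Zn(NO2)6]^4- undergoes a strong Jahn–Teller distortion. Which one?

[CrI6]^4-: Ligand charges: each iodide is −1. With an overall charge of −4 the chromium centre must be in the +2 oxidation state. Group 6 minus oxidation state 2 gives a d⁴ configuration. Iodide is a weak-field ligand for a first-row metal, so the complex is high-spin. The t₂g³e_g¹ (high-spin) configuration has an unevenly filled e_g set; the Jahn–Teller theorem predicts a tetragonal distortion (typically axial elongation) to lift the degeneracy.
[Zn(NO2)6]^4-: Summing ligand charges against the −4 overall charge gives an oxidation state of +2 for zinc. Zn sits in group 12, so the d-electron count is 12 − 2 = 10. The d¹⁰ configuration leaves the e_g set evenly filled (or empty) — no strong Jahn–Teller driving force.

[CrI6]^4-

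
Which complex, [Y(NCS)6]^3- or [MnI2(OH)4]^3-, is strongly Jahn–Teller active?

[MnI2(OH)4]^3-

[Y(NCS)6]^3-: Ligand charges: each isothiocyanate is −1. With an overall charge of −3 the yttrium centre must be in the +3 oxidation state. Y sits in group 3, so the d-electron count is 3 − 3 = 0. The d⁰ configuration leaves the e_g set evenly filled (or empty) — no strong Jahn–Teller driving force.
[MnI2(OH)4]^3-: Each iodide is −1; each hydroxide is −1; balancing the −3 overall charge requires Mn(III). Mn sits in group 7, so the d-electron count is 7 − 3 = 4. Hydroxide and iodide are weak-field ligands for a first-row metal, so the complex is high-spin. The t₂g³e_g¹ (high-spin) configuration has an unevenly filled e_g set; the Jahn–Teller theorem predicts a tetragonal distortion (typically axial elongation) to lift the degeneracy.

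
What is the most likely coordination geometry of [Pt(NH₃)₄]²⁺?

square planar

Summing ligand charges against the +2 overall charge gives an oxidation state of +2 for platinum.
Group 10 minus oxidation state 2 gives a d⁸ configuration.
With 4 monodentate ligands the coordination number is 4.
A 5d d⁸ ion has a large crystal-field splitting; square planar leaves the high-energy d_{x²−y²} orbital empty and maximises CFSE.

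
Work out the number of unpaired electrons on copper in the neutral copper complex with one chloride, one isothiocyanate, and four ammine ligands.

Each chloride is −1; each isothiocyanate is −1; ammonia is neutral; balancing the 0 overall charge requires Cu(II).
Cu sits in group 11, so the d-electron count is 11 − 2 = 9.
In an octahedral field the d⁹ configuration is t₂g⁶e_g³ (only one arrangement possible), giving 1 unpaired electron.

1 unpaired electron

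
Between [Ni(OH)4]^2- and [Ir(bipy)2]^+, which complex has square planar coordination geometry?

For [Ni(OH)4]^2-: Ligand charges: each hydroxide is −1. With an overall charge of −2 the nickel centre must be in the +2 oxidation state. Group 10 minus oxidation state 2 gives a d⁸ configuration. Hydroxide is a weak-field ligand. With weak-field ligands the CFSE gain from square planar is small, so a 3d d⁸ ion takes the sterically preferred tetrahedral geometry. → tetrahedral.
For [Ir(bipy)2]^+: 2,2′-bipyridine is neutral; balancing the +1 overall charge requires Ir(I). Iridium is a group-9 element; Ir(I) is therefore d⁸. A 5d d⁸ ion has a large crystal-field splitting; square planar leaves the high-energy d_{x²−y²} orbital empty and maximises CFSE. → square planar.

[Ir(bipy)2]^+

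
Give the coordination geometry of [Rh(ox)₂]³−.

Each oxalate is −2; balancing the −3 overall charge requires Rh(I).
Group 9 minus oxidation state 1 gives a d⁸ configuration.
Counting donor atoms: 2×oxalate (bidentate) → 4 donors. Coordination number = 4.
A 4d d⁸ ion has a large crystal-field splitting; square planar leaves the high-energy d_{x²−y²} orbital empty and maximises CFSE.

square planar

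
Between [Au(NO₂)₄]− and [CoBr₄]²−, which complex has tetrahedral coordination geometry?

[CoBr₄]²−

For [Au(NO₂)₄]−: Each nitro (N-bound nitrite) is −1; balancing the −1 overall charge requires Au(III). Gold is a group-11 element; Au(III) is therefore d⁸. A 5d d⁸ ion has a large crystal-field splitting; square planar leaves the high-energy d_{x²−y²} orbital empty and maximises CFSE. → square planar.
For [CoBr₄]²−: Ligand charges: each bromide is −1. With an overall charge of −2 the cobalt centre must be in the +2 oxidation state. Co sits in group 9, so the d-electron count is 9 − 2 = 7. For a high-spin 3d d⁷ ion with weak-field ligands the small Δₜ gives little square-planar CFSE advantage, so four ligands adopt the sterically favoured tetrahedral geometry. → tetrahedral.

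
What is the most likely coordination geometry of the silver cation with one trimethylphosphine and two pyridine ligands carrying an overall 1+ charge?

trigonal planar

Summing ligand charges against the +1 overall charge gives an oxidation state of +1 for silver.
Ag sits in group 11, so the d-electron count is 11 − 1 = 10.
Coordination number: 3.
Three ligands around a d¹⁰ centre minimise repulsion in a trigonal-planar arrangement.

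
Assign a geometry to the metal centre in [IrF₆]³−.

Summing ligand charges against the −3 overall charge gives an oxidation state of +3 for iridium.
Ir sits in group 9, so the d-electron count is 9 − 3 = 6.
Coordination number: 6.
Six donors around a single metal centre give an octahedral coordination sphere.

octahedral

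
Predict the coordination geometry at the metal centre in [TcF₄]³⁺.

tetrahedral

Ligand charges: each fluoride is −1. With an overall charge of +3 the technetium centre must be in the +7 oxidation state.
Tc sits in group 7, so the d-electron count is 7 − 7 = 0.
With 4 monodentate ligands the coordination number is 4.
A d⁰ ion has no crystal-field stabilisation preference between square planar and tetrahedral, so four ligands adopt the sterically favoured tetrahedral geometry.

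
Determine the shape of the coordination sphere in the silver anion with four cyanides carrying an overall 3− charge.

Summing ligand charges against the −3 overall charge gives an oxidation state of +1 for silver.
Group 11 minus oxidation state 1 gives a d¹⁰ configuration.
With 4 monodentate ligands the coordination number is 4.
A d¹⁰ ion has no crystal-field stabilisation preference between square planar and tetrahedral, so four ligands adopt the sterically favoured tetrahedral geometry.

tetrahedral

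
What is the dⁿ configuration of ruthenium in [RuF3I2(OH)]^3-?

Ligand charges: each fluoride is −1; each iodide is −1; each hydroxide is −1. With an overall charge of −3 the ruthenium centre must be in the +3 oxidation state.
Ru sits in group 8, so the d-electron count is 8 − 3 = 5.

d⁵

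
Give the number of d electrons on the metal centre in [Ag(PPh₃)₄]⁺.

Triphenylphosphine is neutral; balancing the +1 overall charge requires Ag(I).
Group 11 minus oxidation state 1 gives a d¹⁰ configuration.

d¹⁰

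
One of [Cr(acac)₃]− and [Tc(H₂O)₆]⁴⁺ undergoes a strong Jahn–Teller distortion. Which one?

[Cr(acac)₃]−: Ligand charges: each acetylacetonate is −1. With an overall charge of −1 the chromium centre must be in the +2 oxidation state. Cr sits in group 6, so the d-electron count is 6 − 2 = 4. Acetylacetonate is a weak-field ligand for a first-row metal, so the complex is high-spin. The t₂g³e_g¹ (high-spin) configuration has an unevenly filled e_g set; the Jahn–Teller theorem predicts a tetragonal distortion (typically axial elongation) to lift the degeneracy.
[Tc(H₂O)₆]⁴⁺: Water is neutral; balancing the +4 overall charge requires Tc(IV). Tc sits in group 7, so the d-electron count is 7 − 4 = 3. The d³ configuration leaves the e_g set evenly filled (or empty) — no strong Jahn–Teller driving force.

[Cr(acac)₃]−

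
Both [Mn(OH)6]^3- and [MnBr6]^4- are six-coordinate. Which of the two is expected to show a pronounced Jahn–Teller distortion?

[Mn(OH)6]^3-

[Mn(OH)6]^3-: Summing ligand charges against the −3 overall charge gives an oxidation state of +3 for manganese. Manganese is a group-7 element; Mn(III) is therefore d⁴. Hydroxide is a weak-field ligand for a first-row metal, so the complex is high-spin. The t₂g³e_g¹ (high-spin) configuration has an unevenly filled e_g set; the Jahn–Teller theorem predicts a tetragonal distortion (typically axial elongation) to lift the degeneracy.
[MnBr6]^4-: Summing ligand charges against the −4 overall charge gives an oxidation state of +2 for manganese. Group 7 minus oxidation state 2 gives a d⁵ configuration. Bromide is a weak-field ligand for a first-row metal, so the complex is high-spin. The d⁵ configuration leaves the e_g set evenly filled (or empty) — no strong Jahn–Teller driving force.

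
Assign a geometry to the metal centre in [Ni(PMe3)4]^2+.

square planar

Summing ligand charges against the +2 overall charge gives an oxidation state of +2 for nickel.
Group 10 minus oxidation state 2 gives a d⁸ configuration.
Coordination number: 4.
Trimethylphosphine is a strong-field ligand (high in the spectrochemical series).
A 3d d⁸ ion with strong-field ligands gains enough CFSE to favour square planar over tetrahedral.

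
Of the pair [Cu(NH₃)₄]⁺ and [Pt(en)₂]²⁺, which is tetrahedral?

For [Cu(NH₃)₄]⁺: Ligand charges: ammonia is neutral. With an overall charge of +1 the copper centre must be in the +1 oxidation state. Copper is a group-11 element; Cu(I) is therefore d¹⁰. A d¹⁰ ion has no crystal-field stabilisation preference between square planar and tetrahedral, so four ligands adopt the sterically favoured tetrahedral geometry. → tetrahedral.
For [Pt(en)₂]²⁺: Summing ligand charges against the +2 overall charge gives an oxidation state of +2 for platinum. Group 10 minus oxidation state 2 gives a d⁸ configuration. A 5d d⁸ ion has a large crystal-field splitting; square planar leaves the high-energy d_{x²−y²} orbital empty and maximises CFSE. → square planar.

[Cu(NH₃)₄]⁺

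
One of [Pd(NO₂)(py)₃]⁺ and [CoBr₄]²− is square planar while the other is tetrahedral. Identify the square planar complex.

[Pd(NO₂)(py)₃]⁺

For [Pd(NO₂)(py)₃]⁺: Each nitro (N-bound nitrite) is −1; pyridine is neutral; balancing the +1 overall charge requires Pd(II). Palladium is a group-10 element; Pd(II) is therefore d⁸. A 4d d⁸ ion has a large crystal-field splitting; square planar leaves the high-energy d_{x²−y²} orbital empty and maximises CFSE. → square planar.
For [CoBr₄]²−: Summing ligand charges against the −2 overall charge gives an oxidation state of +2 for cobalt. Co sits in group 9, so the d-electron count is 9 − 2 = 7. For a high-spin 3d d⁷ ion with weak-field ligands the small Δₜ gives little square-planar CFSE advantage, so four ligands adopt the sterically favoured tetrahedral geometry. → tetrahedral.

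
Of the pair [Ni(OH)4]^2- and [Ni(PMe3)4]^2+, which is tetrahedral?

For [Ni(OH)4]^2-: Ligand charges: each hydroxide is −1. With an overall charge of −2 the nickel centre must be in the +2 oxidation state. Ni sits in group 10, so the d-electron count is 10 − 2 = 8. Hydroxide is a weak-field ligand. With weak-field ligands the CFSE gain from square planar is small, so a 3d d⁸ ion takes the sterically preferred tetrahedral geometry. → tetrahedral.
For [Ni(PMe3)4]^2+: Summing ligand charges against the +2 overall charge gives an oxidation state of +2 for nickel. Ni sits in group 10, so the d-electron count is 10 − 2 = 8. Trimethylphosphine is a strong-field ligand (high in the spectrochemical series). A 3d d⁸ ion with strong-field ligands gains enough CFSE to favour square planar over tetrahedral. → square planar.

[Ni(OH)4]^2-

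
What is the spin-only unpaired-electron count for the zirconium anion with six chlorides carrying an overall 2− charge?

0

Each chloride is −1; balancing the −2 overall charge requires Zr(IV).
Group 4 minus oxidation state 4 gives a d⁰ configuration.
In an octahedral field the d⁰ configuration is t₂g⁰e_g⁰, giving 0 unpaired electrons.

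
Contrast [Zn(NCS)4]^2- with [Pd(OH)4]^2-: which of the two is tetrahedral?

[Zn(NCS)4]^2-

For [Zn(NCS)4]^2-: Summing ligand charges against the −2 overall charge gives an oxidation state of +2 for zinc. Zinc is a group-12 element; Zn(II) is therefore d¹⁰. A d¹⁰ ion has no crystal-field stabilisation preference between square planar and tetrahedral, so four ligands adopt the sterically favoured tetrahedral geometry. → tetrahedral.
For [Pd(OH)4]^2-: Summing ligand charges against the −2 overall charge gives an oxidation state of +2 for palladium. Pd sits in group 10, so the d-electron count is 10 − 2 = 8. A 4d d⁸ ion has a large crystal-field splitting; square planar leaves the high-energy d_{x²−y²} orbital empty and maximises CFSE. → square planar.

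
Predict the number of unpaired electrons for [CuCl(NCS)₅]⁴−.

1

Ligand charges: each chloride is −1; each isothiocyanate is −1. With an overall charge of −4 the copper centre must be in the +2 oxidation state.
Group 11 minus oxidation state 2 gives a d⁹ configuration.
In an octahedral field the d⁹ configuration is t₂g⁶e_g³ (only one arrangement possible), giving 1 unpaired electron.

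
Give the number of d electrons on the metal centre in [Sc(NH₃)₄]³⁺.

Ligand charges: ammonia is neutral. With an overall charge of +3 the scandium centre must be in the +3 oxidation state.
Scandium is a group-3 element; Sc(III) is therefore d⁰.

d0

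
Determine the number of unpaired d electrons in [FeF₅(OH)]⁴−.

4 unpaired electrons

Each fluoride is −1; each hydroxide is −1; balancing the −4 overall charge requires Fe(II).
Iron is a group-8 element; Fe(II) is therefore d⁶.
The spin state decides the count: Fluoride and hydroxide are weak-field ligands for a first-row metal, so the complex is high-spin.
An octahedral high-spin d⁶ ion is t₂g⁴e_g², giving 4 unpaired electrons.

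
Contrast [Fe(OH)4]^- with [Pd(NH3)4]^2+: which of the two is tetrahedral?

For [Fe(OH)4]^-: Ligand charges: each hydroxide is −1. With an overall charge of −1 the iron centre must be in the +3 oxidation state. Iron is a group-8 element; Fe(III) is therefore d⁵. A high-spin d⁵ ion has zero CFSE in either geometry, so four ligands adopt the sterically favoured tetrahedral geometry. → tetrahedral.
For [Pd(NH3)4]^2+: Summing ligand charges against the +2 overall charge gives an oxidation state of +2 for palladium. Group 10 minus oxidation state 2 gives a d⁸ configuration. A 4d d⁸ ion has a large crystal-field splitting; square planar leaves the high-energy d_{x²−y²} orbital empty and maximises CFSE. → square planar.

[Fe(OH)4]^-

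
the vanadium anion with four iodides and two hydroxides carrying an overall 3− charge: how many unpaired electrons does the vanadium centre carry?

2 unpaired electrons

Ligand charges: each iodide is −1; each hydroxide is −1. With an overall charge of −3 the vanadium centre must be in the +3 oxidation state.
Group 5 minus oxidation state 3 gives a d² configuration.
In an octahedral field the d² configuration is t₂g²e_g⁰ (only one arrangement possible), giving 2 unpaired electrons.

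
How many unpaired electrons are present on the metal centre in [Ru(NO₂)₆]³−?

Each nitro (N-bound nitrite) is −1; balancing the −3 overall charge requires Ru(III).
Group 8 minus oxidation state 3 gives a d⁵ configuration.
The spin state decides the count: a 4d ion has a large Δₒ and is invariably low-spin.
An octahedral low-spin d⁵ ion is t₂g⁵e_g⁰, giving 1 unpaired electron.

1 unpaired electron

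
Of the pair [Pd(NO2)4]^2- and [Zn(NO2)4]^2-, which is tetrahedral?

For [Pd(NO2)4]^2-: Each nitro (N-bound nitrite) is −1; balancing the −2 overall charge requires Pd(II). Pd sits in group 10, so the d-electron count is 10 − 2 = 8. A 4d d⁸ ion has a large crystal-field splitting; square planar leaves the high-energy d_{x²−y²} orbital empty and maximises CFSE. → square planar.
For [Zn(NO2)4]^2-: Summing ligand charges against the −2 overall charge gives an oxidation state of +2 for zinc. Zinc is a group-12 element; Zn(II) is therefore d¹⁰. A d¹⁰ ion has no crystal-field stabilisation preference between square planar and tetrahedral, so four ligands adopt the sterically favoured tetrahedral geometry. → tetrahedral.

[Zn(NO2)4]^2-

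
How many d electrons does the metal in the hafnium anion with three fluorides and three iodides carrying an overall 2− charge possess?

d⁰

Ligand charges: each fluoride is −1; each iodide is −1. With an overall charge of −2 the hafnium centre must be in the +4 oxidation state.
Hafnium is a group-4 element; Hf(IV) is therefore d⁰.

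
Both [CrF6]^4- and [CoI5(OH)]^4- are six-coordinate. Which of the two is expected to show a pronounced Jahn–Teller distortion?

[CrF6]^4-

[CrF6]^4-: Each fluoride is −1; balancing the −4 overall charge requires Cr(II). Group 6 minus oxidation state 2 gives a d⁴ configuration. Fluoride is a weak-field ligand for a first-row metal, so the complex is high-spin. The t₂g³e_g¹ (high-spin) configuration has an unevenly filled e_g set; the Jahn–Teller theorem predicts a tetragonal distortion (typically axial elongation) to lift the degeneracy.
[CoI5(OH)]^4-: Each iodide is −1; each hydroxide is −1; balancing the −4 overall charge requires Co(II). Group 9 minus oxidation state 2 gives a d⁷ configuration. Hydroxide and iodide are weak-field ligands for a first-row metal, so the complex is high-spin. The d⁷ configuration leaves the e_g set evenly filled (or empty) — no strong Jahn–Teller driving force.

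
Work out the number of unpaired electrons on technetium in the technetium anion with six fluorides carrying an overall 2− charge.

Each fluoride is −1; balancing the −2 overall charge requires Tc(IV).
Group 7 minus oxidation state 4 gives a d³ configuration.
In an octahedral field the d³ configuration is t₂g³e_g⁰ (only one arrangement possible), giving 3 unpaired electrons.

3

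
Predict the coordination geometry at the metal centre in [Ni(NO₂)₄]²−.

square planar

Ligand charges: each nitro (N-bound nitrite) is −1. With an overall charge of −2 the nickel centre must be in the +2 oxidation state.
Nickel is a group-10 element; Ni(II) is therefore d⁸.
Coordination number: 4.
Nitro (N-bound nitrite) is a strong-field ligand (high in the spectrochemical series).
A 3d d⁸ ion with strong-field ligands gains enough CFSE to favour square planar over tetrahedral.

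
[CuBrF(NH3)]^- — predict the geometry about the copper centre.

trigonal planar

Each bromide is −1; each fluoride is −1; ammonia is neutral; balancing the −1 overall charge requires Cu(I).
Cu sits in group 11, so the d-electron count is 11 − 1 = 10.
With 3 monodentate ligands the coordination number is 3.
Three ligands around a d¹⁰ centre minimise repulsion in a trigonal-planar arrangement.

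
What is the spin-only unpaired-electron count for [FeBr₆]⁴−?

4

Each bromide is −1; balancing the −4 overall charge requires Fe(II).
Group 8 minus oxidation state 2 gives a d⁶ configuration.
The spin state decides the count: Bromide is a weak-field ligand for a first-row metal, so the complex is high-spin.
An octahedral high-spin d⁶ ion is t₂g⁴e_g², giving 4 unpaired electrons.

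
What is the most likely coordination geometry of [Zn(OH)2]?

Each hydroxide is −1; balancing the 0 overall charge requires Zn(II).
Zinc is a group-12 element; Zn(II) is therefore d¹⁰.
With 2 monodentate ligands the coordination number is 2.
A d¹⁰ ion with only two ligands adopts a linear arrangement (sp hybridisation; no CFSE preference).

linear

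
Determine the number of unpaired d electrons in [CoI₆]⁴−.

Ligand charges: each iodide is −1. With an overall charge of −4 the cobalt centre must be in the +2 oxidation state.
Cobalt is a group-9 element; Co(II) is therefore d⁷.
The spin state decides the count: Iodide is a weak-field ligand for a first-row metal, so the complex is high-spin.
An octahedral high-spin d⁷ ion is t₂g⁵e_g², giving 3 unpaired electrons.

3 unpaired electrons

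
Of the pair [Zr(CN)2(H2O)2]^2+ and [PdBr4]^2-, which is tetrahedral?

For [Zr(CN)2(H2O)2]^2+: Summing ligand charges against the +2 overall charge gives an oxidation state of +4 for zirconium. Zr sits in group 4, so the d-electron count is 4 − 4 = 0. A d⁰ ion has no crystal-field stabilisation preference between square planar and tetrahedral, so four ligands adopt the sterically favoured tetrahedral geometry. → tetrahedral.
For [PdBr4]^2-: Summing ligand charges against the −2 overall charge gives an oxidation state of +2 for palladium. Pd sits in group 10, so the d-electron count is 10 − 2 = 8. A 4d d⁸ ion has a large crystal-field splitting; square planar leaves the high-energy d_{x²−y²} orbital empty and maximises CFSE. → square planar.

[Zr(CN)2(H2O)2]^2+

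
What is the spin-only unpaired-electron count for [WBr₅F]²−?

2

Each bromide is −1; each fluoride is −1; balancing the −2 overall charge requires W(IV).
W sits in group 6, so the d-electron count is 6 − 4 = 2.
In an octahedral field the d² configuration is t₂g²e_g⁰ (only one arrangement possible), giving 2 unpaired electrons.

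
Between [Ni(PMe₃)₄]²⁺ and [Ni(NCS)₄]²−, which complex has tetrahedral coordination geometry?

[Ni(NCS)₄]²−

For [Ni(PMe₃)₄]²⁺: Ligand charges: trimethylphosphine is neutral. With an overall charge of +2 the nickel centre must be in the +2 oxidation state. Group 10 minus oxidation state 2 gives a d⁸ configuration. Trimethylphosphine is a strong-field ligand (high in the spectrochemical series). A 3d d⁸ ion with strong-field ligands gains enough CFSE to favour square planar over tetrahedral. → square planar.
For [Ni(NCS)₄]²−: Each isothiocyanate is −1; balancing the −2 overall charge requires Ni(II). Group 10 minus oxidation state 2 gives a d⁸ configuration. Isothiocyanate is a weak-field ligand. With weak-field ligands the CFSE gain from square planar is small, so a 3d d⁸ ion takes the sterically preferred tetrahedral geometry. → tetrahedral.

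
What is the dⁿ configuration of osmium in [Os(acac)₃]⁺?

d⁴

Summing ligand charges against the +1 overall charge gives an oxidation state of +4 for osmium.
Os sits in group 8, so the d-electron count is 8 − 4 = 4.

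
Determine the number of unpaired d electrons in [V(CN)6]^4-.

Ligand charges: each cyanide is −1. With an overall charge of −4 the vanadium centre must be in the +2 oxidation state.
Vanadium is a group-5 element; V(II) is therefore d³.
In an octahedral field the d³ configuration is t₂g³e_g⁰ (only one arrangement possible), giving 3 unpaired electrons.

3 unpaired electrons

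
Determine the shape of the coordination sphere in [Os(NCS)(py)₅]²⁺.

Summing ligand charges against the +2 overall charge gives an oxidation state of +3 for osmium.
Group 8 minus oxidation state 3 gives a d⁵ configuration.
With 6 monodentate ligands the coordination number is 6.
Six donors around a single metal centre give an octahedral coordination sphere.

octahedral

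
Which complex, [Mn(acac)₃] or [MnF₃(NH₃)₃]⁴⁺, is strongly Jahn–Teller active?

[Mn(acac)₃]

[Mn(acac)₃]: Ligand charges: each acetylacetonate is −1. With an overall charge of 0 the manganese centre must be in the +3 oxidation state. Group 7 minus oxidation state 3 gives a d⁴ configuration. Acetylacetonate is a weak-field ligand for a first-row metal, so the complex is high-spin. The t₂g³e_g¹ (high-spin) configuration has an unevenly filled e_g set; the Jahn–Teller theorem predicts a tetragonal distortion (typically axial elongation) to lift the degeneracy.
[MnF₃(NH₃)₃]⁴⁺: Summing ligand charges against the +4 overall charge gives an oxidation state of +7 for manganese. Manganese is a group-7 element; Mn(VII) is therefore d⁰. The d⁰ configuration leaves the e_g set evenly filled (or empty) — no strong Jahn–Teller driving force.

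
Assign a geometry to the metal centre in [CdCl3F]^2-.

Summing ligand charges against the −2 overall charge gives an oxidation state of +2 for cadmium.
Cd sits in group 12, so the d-electron count is 12 − 2 = 10.
With 4 monodentate ligands the coordination number is 4.
A d¹⁰ ion has no crystal-field stabilisation preference between square planar and tetrahedral, so four ligands adopt the sterically favoured tetrahedral geometry.

tetrahedral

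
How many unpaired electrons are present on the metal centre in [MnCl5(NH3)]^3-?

5 unpaired electrons

Summing ligand charges against the −3 overall charge gives an oxidation state of +2 for manganese.
Manganese is a group-7 element; Mn(II) is therefore d⁵.
The spin state decides the count: Chloride is a weak-field ligand for a first-row metal, so the complex is high-spin.
An octahedral high-spin d⁵ ion is t₂g³e_g², giving 5 unpaired electrons.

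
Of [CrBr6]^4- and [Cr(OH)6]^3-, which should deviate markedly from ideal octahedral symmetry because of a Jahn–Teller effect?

[CrBr6]^4-: Ligand charges: each bromide is −1. With an overall charge of −4 the chromium centre must be in the +2 oxidation state. Cr sits in group 6, so the d-electron count is 6 − 2 = 4. Bromide is a weak-field ligand for a first-row metal, so the complex is high-spin. The t₂g³e_g¹ (high-spin) configuration has an unevenly filled e_g set; the Jahn–Teller theorem predicts a tetragonal distortion (typically axial elongation) to lift the degeneracy.
[Cr(OH)6]^3-: Summing ligand charges against the −3 overall charge gives an oxidation state of +3 for chromium. Cr sits in group 6, so the d-electron count is 6 − 3 = 3. The d³ configuration leaves the e_g set evenly filled (or empty) — no strong Jahn–Teller driving force.

[CrBr6]^4-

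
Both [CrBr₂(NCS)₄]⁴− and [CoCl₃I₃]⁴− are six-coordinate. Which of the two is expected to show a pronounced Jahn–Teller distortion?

[CrBr₂(NCS)₄]⁴−

[CrBr₂(NCS)₄]⁴−: Each bromide is −1; each isothiocyanate is −1; balancing the −4 overall charge requires Cr(II). Group 6 minus oxidation state 2 gives a d⁴ configuration. Bromide and isothiocyanate are weak-field ligands for a first-row metal, so the complex is high-spin. The t₂g³e_g¹ (high-spin) configuration has an unevenly filled e_g set; the Jahn–Teller theorem predicts a tetragonal distortion (typically axial elongation) to lift the degeneracy.
[CoCl₃I₃]⁴−: Summing ligand charges against the −4 overall charge gives an oxidation state of +2 for cobalt. Cobalt is a group-9 element; Co(II) is therefore d⁷. Chloride and iodide are weak-field ligands for a first-row metal, so the complex is high-spin. The d⁷ configuration leaves the e_g set evenly filled (or empty) — no strong Jahn–Teller driving force.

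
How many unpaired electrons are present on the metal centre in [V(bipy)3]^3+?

2

Ligand charges: 2,2′-bipyridine is neutral. With an overall charge of +3 the vanadium centre must be in the +3 oxidation state.
V sits in group 5, so the d-electron count is 5 − 3 = 2.
Counting donor atoms: 3×2,2′-bipyridine (bidentate) → 6 donors. Coordination number = 6.
In an octahedral field the d² configuration is t₂g²e_g⁰ (only one arrangement possible), giving 2 unpaired electrons.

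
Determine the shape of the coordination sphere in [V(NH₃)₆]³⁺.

octahedral

Ligand charges: ammonia is neutral. With an overall charge of +3 the vanadium centre must be in the +3 oxidation state.
Group 5 minus oxidation state 3 gives a d² configuration.
Coordination number: 6.
Six donors around a single metal centre give an octahedral coordination sphere.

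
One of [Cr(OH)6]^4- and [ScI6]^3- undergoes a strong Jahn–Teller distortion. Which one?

[Cr(OH)6]^4-: Ligand charges: each hydroxide is −1. With an overall charge of −4 the chromium centre must be in the +2 oxidation state. Cr sits in group 6, so the d-electron count is 6 − 2 = 4. Hydroxide is a weak-field ligand for a first-row metal, so the complex is high-spin. The t₂g³e_g¹ (high-spin) configuration has an unevenly filled e_g set; the Jahn–Teller theorem predicts a tetragonal distortion (typically axial elongation) to lift the degeneracy.
[ScI6]^3-: Ligand charges: each iodide is −1. With an overall charge of −3 the scandium centre must be in the +3 oxidation state. Sc sits in group 3, so the d-electron count is 3 − 3 = 0. The d⁰ configuration leaves the e_g set evenly filled (or empty) — no strong Jahn–Teller driving force.

[Cr(OH)6]^4-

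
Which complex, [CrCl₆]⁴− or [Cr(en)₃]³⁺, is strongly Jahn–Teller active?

[CrCl₆]⁴−: Ligand charges: each chloride is −1. With an overall charge of −4 the chromium centre must be in the +2 oxidation state. Chromium is a group-6 element; Cr(II) is therefore d⁴. Chloride is a weak-field ligand for a first-row metal, so the complex is high-spin. The t₂g³e_g¹ (high-spin) configuration has an unevenly filled e_g set; the Jahn–Teller theorem predicts a tetragonal distortion (typically axial elongation) to lift the degeneracy.
[Cr(en)₃]³⁺: Summing ligand charges against the +3 overall charge gives an oxidation state of +3 for chromium. Chromium is a group-6 element; Cr(III) is therefore d³. The d³ configuration leaves the e_g set evenly filled (or empty) — no strong Jahn–Teller driving force.

[CrCl₆]⁴−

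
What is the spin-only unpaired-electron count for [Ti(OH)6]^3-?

1 unpaired electron

Summing ligand charges against the −3 overall charge gives an oxidation state of +3 for titanium.
Titanium is a group-4 element; Ti(III) is therefore d¹.
In an octahedral field the d¹ configuration is t₂g¹e_g⁰ (only one arrangement possible), giving 1 unpaired electron.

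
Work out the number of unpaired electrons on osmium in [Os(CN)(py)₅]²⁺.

Summing ligand charges against the +2 overall charge gives an oxidation state of +3 for osmium.
Osmium is a group-8 element; Os(III) is therefore d⁵.
The spin state decides the count: a 5d ion has a large Δₒ and is invariably low-spin.
An octahedral low-spin d⁵ ion is t₂g⁵e_g⁰, giving 1 unpaired electron.

1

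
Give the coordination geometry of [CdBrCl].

linear

Ligand charges: each bromide is −1; each chloride is −1. With an overall charge of 0 the cadmium centre must be in the +2 oxidation state.
Cd sits in group 12, so the d-electron count is 12 − 2 = 10.
Coordination number: 2.
A d¹⁰ ion with only two ligands adopts a linear arrangement (sp hybridisation; no CFSE preference).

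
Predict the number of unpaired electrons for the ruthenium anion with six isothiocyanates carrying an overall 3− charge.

Ligand charges: each isothiocyanate is −1. With an overall charge of −3 the ruthenium centre must be in the +3 oxidation state.
Ru sits in group 8, so the d-electron count is 8 − 3 = 5.
The spin state decides the count: a 4d ion has a large Δₒ and is invariably low-spin.
An octahedral low-spin d⁵ ion is t₂g⁵e_g⁰, giving 1 unpaired electron.

1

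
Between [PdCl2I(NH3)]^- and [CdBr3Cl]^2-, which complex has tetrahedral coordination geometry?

[CdBr3Cl]^2-

For [PdCl2I(NH3)]^-: Each chloride is −1; each iodide is −1; ammonia is neutral; balancing the −1 overall charge requires Pd(II). Pd sits in group 10, so the d-electron count is 10 − 2 = 8. A 4d d⁸ ion has a large crystal-field splitting; square planar leaves the high-energy d_{x²−y²} orbital empty and maximises CFSE. → square planar.
For [CdBr3Cl]^2-: Each bromide is −1; each chloride is −1; balancing the −2 overall charge requires Cd(II). Group 12 minus oxidation state 2 gives a d¹⁰ configuration. A d¹⁰ ion has no crystal-field stabilisation preference between square planar and tetrahedral, so four ligands adopt the sterically favoured tetrahedral geometry. → tetrahedral.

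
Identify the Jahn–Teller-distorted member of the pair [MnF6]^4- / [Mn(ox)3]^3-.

[Mn(ox)3]^3-

[MnF6]^4-: Each fluoride is −1; balancing the −4 overall charge requires Mn(II). Manganese is a group-7 element; Mn(II) is therefore d⁵. Fluoride is a weak-field ligand for a first-row metal, so the complex is high-spin. The d⁵ configuration leaves the e_g set evenly filled (or empty) — no strong Jahn–Teller driving force.
[Mn(ox)3]^3-: Each oxalate is −2; balancing the −3 overall charge requires Mn(III). Manganese is a group-7 element; Mn(III) is therefore d⁴. Oxalate is a weak-field ligand for a first-row metal, so the complex is high-spin. The t₂g³e_g¹ (high-spin) configuration has an unevenly filled e_g set; the Jahn–Teller theorem predicts a tetragonal distortion (typically axial elongation) to lift the degeneracy.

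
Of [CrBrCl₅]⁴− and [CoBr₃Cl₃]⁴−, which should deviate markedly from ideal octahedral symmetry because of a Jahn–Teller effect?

[CrBrCl₅]⁴−: Summing ligand charges against the −4 overall charge gives an oxidation state of +2 for chromium. Cr sits in group 6, so the d-electron count is 6 − 2 = 4. Bromide and chloride are weak-field ligands for a first-row metal, so the complex is high-spin. The t₂g³e_g¹ (high-spin) configuration has an unevenly filled e_g set; the Jahn–Teller theorem predicts a tetragonal distortion (typically axial elongation) to lift the degeneracy.
[CoBr₃Cl₃]⁴−: Summing ligand charges against the −4 overall charge gives an oxidation state of +2 for cobalt. Co sits in group 9, so the d-electron count is 9 − 2 = 7. Bromide and chloride are weak-field ligands for a first-row metal, so the complex is high-spin. The d⁷ configuration leaves the e_g set evenly filled (or empty) — no strong Jahn–Teller driving force.

[CrBrCl₅]⁴−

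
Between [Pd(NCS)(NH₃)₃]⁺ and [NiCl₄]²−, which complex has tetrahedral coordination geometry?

[NiCl₄]²−

For [Pd(NCS)(NH₃)₃]⁺: Ligand charges: each isothiocyanate is −1; ammonia is neutral. With an overall charge of +1 the palladium centre must be in the +2 oxidation state. Palladium is a group-10 element; Pd(II) is therefore d⁸. A 4d d⁸ ion has a large crystal-field splitting; square planar leaves the high-energy d_{x²−y²} orbital empty and maximises CFSE. → square planar.
For [NiCl₄]²−: Summing ligand charges against the −2 overall charge gives an oxidation state of +2 for nickel. Group 10 minus oxidation state 2 gives a d⁸ configuration. Chloride is a weak-field ligand. With weak-field ligands the CFSE gain from square planar is small, so a 3d d⁸ ion takes the sterically preferred tetrahedral geometry. → tetrahedral.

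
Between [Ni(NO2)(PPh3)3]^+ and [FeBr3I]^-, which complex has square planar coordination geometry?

For [Ni(NO2)(PPh3)3]^+: Each nitro (N-bound nitrite) is −1; triphenylphosphine is neutral; balancing the +1 overall charge requires Ni(II). Nickel is a group-10 element; Ni(II) is therefore d⁸. Nitro (N-bound nitrite) and triphenylphosphine are strong-field ligands (high in the spectrochemical series). A 3d d⁸ ion with strong-field ligands gains enough CFSE to favour square planar over tetrahedral. → square planar.
For [FeBr3I]^-: Summing ligand charges against the −1 overall charge gives an oxidation state of +3 for iron. Fe sits in group 8, so the d-electron count is 8 − 3 = 5. A high-spin d⁵ ion has zero CFSE in either geometry, so four ligands adopt the sterically favoured tetrahedral geometry. → tetrahedral.

[Ni(NO2)(PPh3)3]^+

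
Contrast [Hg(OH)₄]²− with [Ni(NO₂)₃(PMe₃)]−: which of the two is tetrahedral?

For [Hg(OH)₄]²−: Each hydroxide is −1; balancing the −2 overall charge requires Hg(II). Mercury is a group-12 element; Hg(II) is therefore d¹⁰. A d¹⁰ ion has no crystal-field stabilisation preference between square planar and tetrahedral, so four ligands adopt the sterically favoured tetrahedral geometry. → tetrahedral.
For [Ni(NO₂)₃(PMe₃)]−: Summing ligand charges against the −1 overall charge gives an oxidation state of +2 for nickel. Group 10 minus oxidation state 2 gives a d⁸ configuration. Nitro (N-bound nitrite) and trimethylphosphine are strong-field ligands (high in the spectrochemical series). A 3d d⁸ ion with strong-field ligands gains enough CFSE to favour square planar over tetrahedral. → square planar.

[Hg(OH)₄]²−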